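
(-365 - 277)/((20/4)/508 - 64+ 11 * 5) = 326136/4567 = 71.41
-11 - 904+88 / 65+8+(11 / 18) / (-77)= -7417307 / 8190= -905.65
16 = 16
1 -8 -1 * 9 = -16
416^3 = 71991296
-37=-37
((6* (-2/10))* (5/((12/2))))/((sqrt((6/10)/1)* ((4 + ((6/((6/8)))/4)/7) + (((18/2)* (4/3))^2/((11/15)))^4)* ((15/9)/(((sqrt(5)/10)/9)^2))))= -102487* sqrt(15)/1234235588069763000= -0.00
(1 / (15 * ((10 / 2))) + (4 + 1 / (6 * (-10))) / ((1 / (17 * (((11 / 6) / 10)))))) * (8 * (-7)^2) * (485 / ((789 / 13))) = 2764501649 / 71010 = 38931.16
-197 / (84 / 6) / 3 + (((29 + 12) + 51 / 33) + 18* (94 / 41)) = 1498753 / 18942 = 79.12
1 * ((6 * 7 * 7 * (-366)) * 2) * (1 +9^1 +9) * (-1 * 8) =32711616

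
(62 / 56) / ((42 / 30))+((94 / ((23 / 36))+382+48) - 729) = -681063 / 4508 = -151.08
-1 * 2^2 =-4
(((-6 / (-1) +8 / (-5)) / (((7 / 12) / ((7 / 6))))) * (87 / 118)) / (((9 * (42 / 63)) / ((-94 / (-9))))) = 29986 / 2655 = 11.29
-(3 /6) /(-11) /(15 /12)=2 /55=0.04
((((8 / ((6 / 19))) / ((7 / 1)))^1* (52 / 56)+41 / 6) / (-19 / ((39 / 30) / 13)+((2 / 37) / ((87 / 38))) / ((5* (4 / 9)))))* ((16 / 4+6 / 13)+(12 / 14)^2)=-8870195925 / 31815192409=-0.28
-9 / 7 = -1.29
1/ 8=0.12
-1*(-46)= 46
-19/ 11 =-1.73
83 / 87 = 0.95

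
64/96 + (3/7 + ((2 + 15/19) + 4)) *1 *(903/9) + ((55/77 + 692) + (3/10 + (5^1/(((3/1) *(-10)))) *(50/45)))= 1417.71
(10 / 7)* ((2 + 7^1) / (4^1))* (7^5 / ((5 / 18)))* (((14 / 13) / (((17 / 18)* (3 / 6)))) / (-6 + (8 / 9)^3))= -35727715548 / 426751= -83720.29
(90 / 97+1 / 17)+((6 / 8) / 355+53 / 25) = 3.11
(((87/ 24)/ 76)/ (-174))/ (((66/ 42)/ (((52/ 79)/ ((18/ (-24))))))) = 91/ 594396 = 0.00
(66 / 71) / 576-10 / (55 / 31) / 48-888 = -66587371 / 74976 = -888.12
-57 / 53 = -1.08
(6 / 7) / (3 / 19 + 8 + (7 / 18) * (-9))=0.18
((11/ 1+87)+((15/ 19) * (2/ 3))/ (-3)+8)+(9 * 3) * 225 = 352307/ 57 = 6180.82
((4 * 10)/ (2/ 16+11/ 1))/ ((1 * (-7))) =-320/ 623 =-0.51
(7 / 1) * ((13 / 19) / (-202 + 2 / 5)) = -65 / 2736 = -0.02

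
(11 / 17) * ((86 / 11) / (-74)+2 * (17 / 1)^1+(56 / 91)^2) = 2357403 / 106301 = 22.18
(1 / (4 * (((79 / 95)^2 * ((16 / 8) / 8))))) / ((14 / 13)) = 117325 / 87374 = 1.34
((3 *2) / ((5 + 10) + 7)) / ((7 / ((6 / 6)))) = 3 / 77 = 0.04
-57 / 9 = -19 / 3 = -6.33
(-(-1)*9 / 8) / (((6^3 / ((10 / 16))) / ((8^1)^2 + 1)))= 325 / 1536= 0.21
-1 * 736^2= -541696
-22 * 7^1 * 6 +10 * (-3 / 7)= -6498 / 7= -928.29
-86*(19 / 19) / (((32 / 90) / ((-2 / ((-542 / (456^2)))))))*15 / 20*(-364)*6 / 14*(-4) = -23537835360 / 271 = -86855481.03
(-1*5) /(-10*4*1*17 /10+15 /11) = 55 /733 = 0.08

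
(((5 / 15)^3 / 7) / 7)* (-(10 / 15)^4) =-16 / 107163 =-0.00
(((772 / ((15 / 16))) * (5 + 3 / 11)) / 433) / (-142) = -358208 / 5072595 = -0.07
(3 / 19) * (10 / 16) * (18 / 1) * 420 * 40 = 567000 / 19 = 29842.11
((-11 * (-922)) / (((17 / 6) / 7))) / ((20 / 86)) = 9158226 / 85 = 107743.84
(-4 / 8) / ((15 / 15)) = -1 / 2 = -0.50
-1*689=-689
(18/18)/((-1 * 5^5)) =-1/3125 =-0.00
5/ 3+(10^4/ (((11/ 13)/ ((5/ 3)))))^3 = 274625000000059895/ 35937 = 7641845451764.47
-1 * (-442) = 442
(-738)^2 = 544644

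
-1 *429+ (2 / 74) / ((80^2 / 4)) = -25396799 / 59200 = -429.00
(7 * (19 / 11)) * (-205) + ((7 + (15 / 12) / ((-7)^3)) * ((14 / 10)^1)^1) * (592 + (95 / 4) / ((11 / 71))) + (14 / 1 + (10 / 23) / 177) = 848823826177 / 175541520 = 4835.46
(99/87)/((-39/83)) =-913/377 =-2.42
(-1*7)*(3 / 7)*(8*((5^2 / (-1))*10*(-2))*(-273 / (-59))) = -3276000 / 59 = -55525.42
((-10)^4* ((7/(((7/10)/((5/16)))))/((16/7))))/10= 21875/16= 1367.19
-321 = -321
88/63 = 1.40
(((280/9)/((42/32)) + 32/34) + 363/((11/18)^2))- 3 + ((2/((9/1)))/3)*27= 457001/459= 995.64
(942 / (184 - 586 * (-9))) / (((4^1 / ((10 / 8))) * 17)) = 2355 / 742288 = 0.00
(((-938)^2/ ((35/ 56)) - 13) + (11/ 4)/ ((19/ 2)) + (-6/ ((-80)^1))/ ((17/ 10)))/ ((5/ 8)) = 2252380.37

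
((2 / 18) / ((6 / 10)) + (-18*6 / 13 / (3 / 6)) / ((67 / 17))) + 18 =328517 / 23517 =13.97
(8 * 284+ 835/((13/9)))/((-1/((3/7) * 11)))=-174669/13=-13436.08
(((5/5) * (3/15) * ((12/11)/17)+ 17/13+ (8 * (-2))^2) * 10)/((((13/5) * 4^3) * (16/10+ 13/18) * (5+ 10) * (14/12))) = 140747895/369881512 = 0.38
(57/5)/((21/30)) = 16.29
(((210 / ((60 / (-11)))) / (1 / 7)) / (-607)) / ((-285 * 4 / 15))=-539 / 92264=-0.01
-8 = -8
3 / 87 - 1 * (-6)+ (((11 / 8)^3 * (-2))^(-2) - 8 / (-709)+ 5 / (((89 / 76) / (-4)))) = -35646822111773 / 3241830849169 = -11.00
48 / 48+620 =621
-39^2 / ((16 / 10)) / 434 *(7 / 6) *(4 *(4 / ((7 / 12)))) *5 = -76050 / 217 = -350.46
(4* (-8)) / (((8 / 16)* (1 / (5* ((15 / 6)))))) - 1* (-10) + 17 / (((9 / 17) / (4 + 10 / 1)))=-3064 / 9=-340.44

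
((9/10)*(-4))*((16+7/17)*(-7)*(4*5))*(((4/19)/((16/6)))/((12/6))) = 105462/323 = 326.51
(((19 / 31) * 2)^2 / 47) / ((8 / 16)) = 2888 / 45167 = 0.06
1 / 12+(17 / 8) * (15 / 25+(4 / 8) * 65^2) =1077701 / 240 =4490.42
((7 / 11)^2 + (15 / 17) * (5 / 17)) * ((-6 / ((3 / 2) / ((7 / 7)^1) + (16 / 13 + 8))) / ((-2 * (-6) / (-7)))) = 2114476 / 9756351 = 0.22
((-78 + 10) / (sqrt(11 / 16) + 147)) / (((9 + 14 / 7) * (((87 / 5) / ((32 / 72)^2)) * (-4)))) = 1066240 / 8933394987 - 5440 * sqrt(11) / 26800184961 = 0.00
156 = 156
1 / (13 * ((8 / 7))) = 7 / 104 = 0.07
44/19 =2.32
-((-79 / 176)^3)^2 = -243087455521 / 29721861554176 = -0.01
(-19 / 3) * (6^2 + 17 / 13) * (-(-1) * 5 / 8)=-46075 / 312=-147.68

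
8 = 8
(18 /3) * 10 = 60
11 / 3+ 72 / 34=295 / 51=5.78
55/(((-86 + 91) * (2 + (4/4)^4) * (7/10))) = 110/21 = 5.24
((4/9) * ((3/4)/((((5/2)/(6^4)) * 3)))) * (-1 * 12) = -3456/5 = -691.20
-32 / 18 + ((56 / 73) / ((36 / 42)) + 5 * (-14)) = -46570 / 657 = -70.88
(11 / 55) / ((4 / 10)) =1 / 2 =0.50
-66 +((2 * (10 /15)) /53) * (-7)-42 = -108.18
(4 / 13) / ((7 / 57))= 228 / 91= 2.51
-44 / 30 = -1.47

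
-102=-102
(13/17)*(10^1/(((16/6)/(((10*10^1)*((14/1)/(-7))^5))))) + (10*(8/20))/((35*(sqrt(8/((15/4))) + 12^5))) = -31693950809481696/3453827973001 - sqrt(30)/2031663513530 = -9176.47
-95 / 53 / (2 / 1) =-0.90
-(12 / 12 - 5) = 4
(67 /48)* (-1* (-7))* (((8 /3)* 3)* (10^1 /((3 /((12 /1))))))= 9380 /3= 3126.67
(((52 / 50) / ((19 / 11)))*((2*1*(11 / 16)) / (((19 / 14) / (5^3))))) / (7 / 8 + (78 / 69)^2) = 116496380 / 3289071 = 35.42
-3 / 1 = -3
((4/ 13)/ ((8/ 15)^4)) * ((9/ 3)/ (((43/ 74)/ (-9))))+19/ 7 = -348582673/ 2003456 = -173.99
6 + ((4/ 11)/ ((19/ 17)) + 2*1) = 1740/ 209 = 8.33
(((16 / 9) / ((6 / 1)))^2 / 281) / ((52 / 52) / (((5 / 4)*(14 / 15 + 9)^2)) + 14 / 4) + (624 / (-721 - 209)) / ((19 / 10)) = -6635338772272 / 18794232653787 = -0.35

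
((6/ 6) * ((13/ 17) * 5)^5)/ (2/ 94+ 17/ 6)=65440391250/ 228596977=286.27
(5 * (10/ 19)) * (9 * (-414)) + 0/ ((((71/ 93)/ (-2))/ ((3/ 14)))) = -186300/ 19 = -9805.26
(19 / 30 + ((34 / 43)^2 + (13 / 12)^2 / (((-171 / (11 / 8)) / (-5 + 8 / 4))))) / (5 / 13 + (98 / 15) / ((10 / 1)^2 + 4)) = 10155574507 / 3531087072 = 2.88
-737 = -737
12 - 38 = -26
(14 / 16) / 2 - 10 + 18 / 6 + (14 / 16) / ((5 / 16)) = -301 / 80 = -3.76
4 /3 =1.33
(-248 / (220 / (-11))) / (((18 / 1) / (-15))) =-31 / 3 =-10.33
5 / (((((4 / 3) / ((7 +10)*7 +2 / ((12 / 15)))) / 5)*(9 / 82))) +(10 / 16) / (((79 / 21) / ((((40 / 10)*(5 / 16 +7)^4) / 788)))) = 169380176142105 / 8159494144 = 20758.66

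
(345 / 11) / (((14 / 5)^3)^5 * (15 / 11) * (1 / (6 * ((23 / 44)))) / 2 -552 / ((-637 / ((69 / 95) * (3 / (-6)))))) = 586165191650390625 / 20711241384389425755292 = 0.00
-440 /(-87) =440 /87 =5.06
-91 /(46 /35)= -3185 /46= -69.24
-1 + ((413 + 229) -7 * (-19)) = 774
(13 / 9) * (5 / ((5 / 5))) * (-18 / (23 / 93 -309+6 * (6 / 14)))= 42315 / 99662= 0.42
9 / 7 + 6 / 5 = 87 / 35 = 2.49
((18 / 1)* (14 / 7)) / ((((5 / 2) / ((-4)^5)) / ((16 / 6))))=-196608 / 5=-39321.60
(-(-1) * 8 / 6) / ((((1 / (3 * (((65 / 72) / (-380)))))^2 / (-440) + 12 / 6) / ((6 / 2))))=-18590 / 198641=-0.09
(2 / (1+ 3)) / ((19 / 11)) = 11 / 38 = 0.29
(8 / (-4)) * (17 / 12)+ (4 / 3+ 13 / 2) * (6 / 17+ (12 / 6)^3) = 6385 / 102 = 62.60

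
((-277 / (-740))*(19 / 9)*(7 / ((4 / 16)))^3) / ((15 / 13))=15034.37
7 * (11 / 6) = 77 / 6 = 12.83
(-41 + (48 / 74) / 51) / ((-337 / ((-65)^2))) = 108924725 / 211973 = 513.86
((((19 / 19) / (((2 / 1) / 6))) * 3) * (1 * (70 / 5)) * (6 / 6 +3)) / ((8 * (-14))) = -9 / 2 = -4.50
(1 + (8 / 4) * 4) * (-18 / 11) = -14.73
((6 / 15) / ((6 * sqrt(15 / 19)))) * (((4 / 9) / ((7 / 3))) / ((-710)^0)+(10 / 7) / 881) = 3554 * sqrt(285) / 4162725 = 0.01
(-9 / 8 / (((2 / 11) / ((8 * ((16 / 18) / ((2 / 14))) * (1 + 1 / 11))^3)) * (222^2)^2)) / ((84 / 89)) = -71450624 / 165317867649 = -0.00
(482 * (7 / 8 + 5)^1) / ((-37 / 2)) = -11327 / 74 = -153.07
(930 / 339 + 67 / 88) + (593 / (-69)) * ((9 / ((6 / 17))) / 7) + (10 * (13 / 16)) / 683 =-3798562181 / 136684009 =-27.79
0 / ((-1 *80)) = 0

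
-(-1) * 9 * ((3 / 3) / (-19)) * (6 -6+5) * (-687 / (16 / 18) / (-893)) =-278235 / 135736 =-2.05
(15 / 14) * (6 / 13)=0.49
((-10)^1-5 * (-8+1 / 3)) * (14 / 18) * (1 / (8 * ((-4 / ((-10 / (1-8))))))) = -425 / 432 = -0.98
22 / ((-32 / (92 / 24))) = -253 / 96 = -2.64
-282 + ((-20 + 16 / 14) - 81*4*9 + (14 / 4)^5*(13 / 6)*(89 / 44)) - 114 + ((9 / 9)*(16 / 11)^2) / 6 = -223053683 / 216832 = -1028.69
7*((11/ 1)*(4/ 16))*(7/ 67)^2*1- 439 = -438.79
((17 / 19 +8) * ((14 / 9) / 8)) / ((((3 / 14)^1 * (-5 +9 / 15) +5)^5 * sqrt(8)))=62133378125 * sqrt(2) / 157963888138752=0.00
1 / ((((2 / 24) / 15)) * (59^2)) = 180 / 3481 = 0.05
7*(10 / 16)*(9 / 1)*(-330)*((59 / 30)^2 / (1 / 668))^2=-26021463231533 / 300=-86738210771.78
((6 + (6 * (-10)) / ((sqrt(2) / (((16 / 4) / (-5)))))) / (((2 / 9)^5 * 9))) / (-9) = -2187 * sqrt(2) / 4 - 2187 / 16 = -909.91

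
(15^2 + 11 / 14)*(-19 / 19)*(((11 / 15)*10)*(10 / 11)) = -31610 / 21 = -1505.24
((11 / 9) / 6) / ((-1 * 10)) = -11 / 540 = -0.02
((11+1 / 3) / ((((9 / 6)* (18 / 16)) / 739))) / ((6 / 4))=804032 / 243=3308.77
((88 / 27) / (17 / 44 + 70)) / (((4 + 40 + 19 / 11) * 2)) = 21296 / 42060357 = 0.00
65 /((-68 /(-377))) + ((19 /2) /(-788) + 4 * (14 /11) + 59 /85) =539530169 /1473560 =366.14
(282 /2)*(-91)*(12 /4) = -38493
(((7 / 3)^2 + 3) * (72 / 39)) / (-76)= -8 / 39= -0.21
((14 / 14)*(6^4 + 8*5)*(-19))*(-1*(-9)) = -228456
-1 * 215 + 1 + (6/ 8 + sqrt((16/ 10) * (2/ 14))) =-853/ 4 + 2 * sqrt(70)/ 35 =-212.77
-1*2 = -2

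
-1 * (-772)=772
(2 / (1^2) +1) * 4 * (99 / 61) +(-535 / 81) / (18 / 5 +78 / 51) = 39181433 / 2154276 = 18.19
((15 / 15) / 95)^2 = 1 / 9025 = 0.00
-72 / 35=-2.06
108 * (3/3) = 108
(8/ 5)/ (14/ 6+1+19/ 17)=408/ 1135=0.36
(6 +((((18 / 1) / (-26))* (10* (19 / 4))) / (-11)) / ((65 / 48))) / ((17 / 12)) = 183096 / 31603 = 5.79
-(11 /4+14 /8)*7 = -63 /2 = -31.50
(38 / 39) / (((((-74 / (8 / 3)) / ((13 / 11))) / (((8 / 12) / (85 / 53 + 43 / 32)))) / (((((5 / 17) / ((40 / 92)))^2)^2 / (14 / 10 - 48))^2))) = -3942958108898350 / 20803888774953394224939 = -0.00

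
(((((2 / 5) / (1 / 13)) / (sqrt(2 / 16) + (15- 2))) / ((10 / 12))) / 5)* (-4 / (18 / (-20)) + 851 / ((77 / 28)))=168059008 / 5572875- 3231904* sqrt(2) / 5572875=29.34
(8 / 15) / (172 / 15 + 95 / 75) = 8 / 191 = 0.04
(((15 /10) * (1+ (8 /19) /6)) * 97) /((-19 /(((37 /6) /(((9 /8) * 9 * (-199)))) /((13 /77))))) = 33715066 /226939401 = 0.15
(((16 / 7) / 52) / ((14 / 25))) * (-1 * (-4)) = 200 / 637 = 0.31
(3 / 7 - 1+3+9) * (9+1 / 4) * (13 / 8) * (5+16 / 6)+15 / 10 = 27689 / 21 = 1318.52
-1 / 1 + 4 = 3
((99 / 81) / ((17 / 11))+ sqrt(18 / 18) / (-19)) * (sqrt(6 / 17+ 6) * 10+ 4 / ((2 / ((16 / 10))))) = 20.97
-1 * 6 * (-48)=288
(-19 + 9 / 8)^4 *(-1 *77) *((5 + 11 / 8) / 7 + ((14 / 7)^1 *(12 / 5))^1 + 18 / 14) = -54998561.65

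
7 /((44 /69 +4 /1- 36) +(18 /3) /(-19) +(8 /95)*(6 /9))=-0.22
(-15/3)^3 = -125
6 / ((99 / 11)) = 2 / 3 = 0.67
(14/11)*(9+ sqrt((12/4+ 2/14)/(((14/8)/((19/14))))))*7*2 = 8*sqrt(1463)/11+ 1764/11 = 188.18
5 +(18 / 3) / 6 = 6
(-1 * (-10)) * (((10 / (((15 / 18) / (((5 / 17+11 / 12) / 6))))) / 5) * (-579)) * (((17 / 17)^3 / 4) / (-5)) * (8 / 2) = 47671 / 85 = 560.84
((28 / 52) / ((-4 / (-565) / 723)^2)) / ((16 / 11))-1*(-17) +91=12848849066349 / 3328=3860832051.19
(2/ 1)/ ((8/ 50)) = 25/ 2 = 12.50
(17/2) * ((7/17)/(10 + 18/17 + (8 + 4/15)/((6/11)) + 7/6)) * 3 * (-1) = -0.38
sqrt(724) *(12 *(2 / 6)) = 8 *sqrt(181) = 107.63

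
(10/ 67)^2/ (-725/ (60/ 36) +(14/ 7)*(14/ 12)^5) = -388800/ 7516709297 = -0.00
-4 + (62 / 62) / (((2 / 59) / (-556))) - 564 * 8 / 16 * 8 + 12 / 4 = -18659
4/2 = 2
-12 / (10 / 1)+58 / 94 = -137 / 235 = -0.58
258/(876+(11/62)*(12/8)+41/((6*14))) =167958/570767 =0.29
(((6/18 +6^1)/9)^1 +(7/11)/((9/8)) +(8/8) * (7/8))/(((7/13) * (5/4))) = 13247/4158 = 3.19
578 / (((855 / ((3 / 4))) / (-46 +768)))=5491 / 15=366.07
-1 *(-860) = 860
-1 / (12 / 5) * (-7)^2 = -245 / 12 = -20.42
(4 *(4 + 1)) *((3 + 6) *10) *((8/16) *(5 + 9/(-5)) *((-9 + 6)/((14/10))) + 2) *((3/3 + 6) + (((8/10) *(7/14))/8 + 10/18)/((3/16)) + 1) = -606400/21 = -28876.19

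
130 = 130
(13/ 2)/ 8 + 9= 157/ 16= 9.81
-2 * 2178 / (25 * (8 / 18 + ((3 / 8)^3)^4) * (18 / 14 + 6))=-6286182853902336 / 116825143213025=-53.81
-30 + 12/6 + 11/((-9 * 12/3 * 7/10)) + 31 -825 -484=-164611/126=-1306.44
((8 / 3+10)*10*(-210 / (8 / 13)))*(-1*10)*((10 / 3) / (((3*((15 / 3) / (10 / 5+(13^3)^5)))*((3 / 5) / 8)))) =590002726809086148740000 / 9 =65555858534342905415555.56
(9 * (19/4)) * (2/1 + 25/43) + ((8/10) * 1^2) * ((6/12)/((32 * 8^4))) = 1554923563/14090240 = 110.35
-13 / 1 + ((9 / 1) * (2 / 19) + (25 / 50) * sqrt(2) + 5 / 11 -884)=-187180 / 209 + sqrt(2) / 2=-894.89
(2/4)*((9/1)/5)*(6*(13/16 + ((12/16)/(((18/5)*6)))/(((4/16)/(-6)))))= -9/80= -0.11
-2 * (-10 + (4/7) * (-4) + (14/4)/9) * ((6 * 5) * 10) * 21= 149900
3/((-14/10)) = -2.14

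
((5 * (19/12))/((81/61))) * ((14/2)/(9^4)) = 40565/6377292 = 0.01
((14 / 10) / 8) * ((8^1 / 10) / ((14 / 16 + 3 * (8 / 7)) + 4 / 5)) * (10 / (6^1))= 196 / 4287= 0.05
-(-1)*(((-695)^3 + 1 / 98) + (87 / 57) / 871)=-544442783160359 / 1621802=-335702374.99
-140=-140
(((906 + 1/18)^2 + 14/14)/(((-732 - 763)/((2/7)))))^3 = -150541268232268930859081/38980977788339496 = -3861916.16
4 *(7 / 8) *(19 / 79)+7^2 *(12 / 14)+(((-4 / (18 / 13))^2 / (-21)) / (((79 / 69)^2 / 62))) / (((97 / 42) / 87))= -2416275427 / 3632262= -665.23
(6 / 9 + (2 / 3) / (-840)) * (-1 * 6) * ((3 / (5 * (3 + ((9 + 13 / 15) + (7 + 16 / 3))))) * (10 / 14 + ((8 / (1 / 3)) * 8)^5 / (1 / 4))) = -99279483833.01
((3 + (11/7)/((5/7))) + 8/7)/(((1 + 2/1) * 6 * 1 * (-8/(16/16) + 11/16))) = -0.05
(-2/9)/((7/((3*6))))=-0.57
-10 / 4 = -5 / 2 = -2.50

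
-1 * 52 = -52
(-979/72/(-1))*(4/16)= 979/288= 3.40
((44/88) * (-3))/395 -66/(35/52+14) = -2713569/602770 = -4.50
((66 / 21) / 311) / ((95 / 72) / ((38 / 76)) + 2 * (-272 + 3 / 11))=-8712 / 466232851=-0.00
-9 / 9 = -1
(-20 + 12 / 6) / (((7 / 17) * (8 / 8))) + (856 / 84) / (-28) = -12959 / 294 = -44.08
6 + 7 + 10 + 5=28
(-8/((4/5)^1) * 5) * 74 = -3700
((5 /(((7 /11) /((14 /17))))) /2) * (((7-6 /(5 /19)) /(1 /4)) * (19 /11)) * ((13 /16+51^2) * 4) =-62485129 /17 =-3675595.82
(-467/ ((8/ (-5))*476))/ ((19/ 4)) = 2335/ 18088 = 0.13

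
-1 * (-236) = 236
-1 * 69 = -69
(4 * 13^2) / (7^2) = 13.80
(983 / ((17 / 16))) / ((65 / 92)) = 1446976 / 1105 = 1309.48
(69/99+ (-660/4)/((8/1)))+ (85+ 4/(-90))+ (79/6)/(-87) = 7450381/114840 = 64.88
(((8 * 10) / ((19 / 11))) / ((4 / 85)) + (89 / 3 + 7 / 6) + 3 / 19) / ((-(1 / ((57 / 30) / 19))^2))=-115733 / 11400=-10.15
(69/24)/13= 23/104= 0.22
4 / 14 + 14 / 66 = 115 / 231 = 0.50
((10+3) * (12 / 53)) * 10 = 1560 / 53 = 29.43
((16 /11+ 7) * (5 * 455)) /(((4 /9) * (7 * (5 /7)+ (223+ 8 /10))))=732375 /3872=189.15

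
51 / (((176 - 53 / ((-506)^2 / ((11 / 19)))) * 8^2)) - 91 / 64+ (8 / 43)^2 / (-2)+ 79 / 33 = 17151577880443 / 17879535225024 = 0.96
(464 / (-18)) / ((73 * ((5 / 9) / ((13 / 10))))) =-1508 / 1825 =-0.83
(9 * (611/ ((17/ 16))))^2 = 7741184256/ 289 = 26786104.69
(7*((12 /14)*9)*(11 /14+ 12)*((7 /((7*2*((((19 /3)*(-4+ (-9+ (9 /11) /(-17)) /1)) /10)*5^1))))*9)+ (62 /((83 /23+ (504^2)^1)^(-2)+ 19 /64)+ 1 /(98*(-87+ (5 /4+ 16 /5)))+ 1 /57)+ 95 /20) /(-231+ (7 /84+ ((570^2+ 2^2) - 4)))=0.00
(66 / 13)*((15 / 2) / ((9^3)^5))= 55 / 297398301914493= 0.00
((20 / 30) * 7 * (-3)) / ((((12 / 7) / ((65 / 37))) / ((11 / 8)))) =-35035 / 1776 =-19.73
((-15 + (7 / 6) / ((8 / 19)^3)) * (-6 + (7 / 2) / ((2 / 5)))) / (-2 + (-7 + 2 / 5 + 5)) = -106315 / 221184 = -0.48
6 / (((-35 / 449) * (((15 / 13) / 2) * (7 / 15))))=-70044 / 245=-285.89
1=1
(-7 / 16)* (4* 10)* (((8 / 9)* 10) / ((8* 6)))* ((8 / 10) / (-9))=70 / 243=0.29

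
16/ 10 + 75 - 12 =323/ 5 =64.60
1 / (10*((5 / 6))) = 3 / 25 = 0.12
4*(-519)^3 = -559193436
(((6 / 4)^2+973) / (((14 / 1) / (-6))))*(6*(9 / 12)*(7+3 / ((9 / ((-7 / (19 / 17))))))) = -175545 / 19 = -9239.21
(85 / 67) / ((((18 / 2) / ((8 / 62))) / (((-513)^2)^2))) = 2616410407860 / 2077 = 1259706503.54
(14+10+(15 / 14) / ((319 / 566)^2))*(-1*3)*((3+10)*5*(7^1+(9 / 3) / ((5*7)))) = -188589666096 / 4986289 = -37821.65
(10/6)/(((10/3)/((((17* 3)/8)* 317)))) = 16167/16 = 1010.44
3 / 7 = 0.43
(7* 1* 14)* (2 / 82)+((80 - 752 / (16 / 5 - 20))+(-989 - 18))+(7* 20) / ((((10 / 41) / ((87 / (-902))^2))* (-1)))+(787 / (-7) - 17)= -30201071 / 29766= -1014.62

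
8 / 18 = 4 / 9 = 0.44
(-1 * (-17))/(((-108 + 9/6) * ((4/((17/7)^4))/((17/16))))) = -24137569/16365216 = -1.47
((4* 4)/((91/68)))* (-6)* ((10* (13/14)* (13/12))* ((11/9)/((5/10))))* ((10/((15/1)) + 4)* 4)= -6223360/189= -32927.83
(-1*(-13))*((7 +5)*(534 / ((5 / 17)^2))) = 24074856 / 25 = 962994.24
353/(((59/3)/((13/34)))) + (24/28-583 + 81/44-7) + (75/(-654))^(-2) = -97388413949/193077500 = -504.40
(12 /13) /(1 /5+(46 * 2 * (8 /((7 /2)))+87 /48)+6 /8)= 2240 /516997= 0.00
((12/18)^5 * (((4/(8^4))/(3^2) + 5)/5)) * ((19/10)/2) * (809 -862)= -46403567/6998400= -6.63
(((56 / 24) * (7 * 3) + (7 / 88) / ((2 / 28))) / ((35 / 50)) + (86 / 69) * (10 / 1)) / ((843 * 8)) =127595 / 10237392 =0.01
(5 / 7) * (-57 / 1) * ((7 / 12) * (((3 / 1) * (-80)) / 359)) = 5700 / 359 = 15.88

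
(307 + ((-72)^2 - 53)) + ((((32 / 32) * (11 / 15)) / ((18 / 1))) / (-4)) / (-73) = 428731931 / 78840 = 5438.00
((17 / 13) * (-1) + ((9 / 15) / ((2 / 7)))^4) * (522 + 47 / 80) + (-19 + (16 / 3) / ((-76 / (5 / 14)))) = 39259055385229 / 4149600000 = 9460.93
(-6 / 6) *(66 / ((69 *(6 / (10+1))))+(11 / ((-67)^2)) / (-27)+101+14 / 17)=-4908555595 / 47390373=-103.58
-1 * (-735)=735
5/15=1/3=0.33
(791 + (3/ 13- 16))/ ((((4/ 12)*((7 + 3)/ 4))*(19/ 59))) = 3567612/ 1235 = 2888.75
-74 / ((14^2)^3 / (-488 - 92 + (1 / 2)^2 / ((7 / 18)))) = 300107 / 52706752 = 0.01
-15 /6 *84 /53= -210 /53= -3.96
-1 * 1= -1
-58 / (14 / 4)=-116 / 7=-16.57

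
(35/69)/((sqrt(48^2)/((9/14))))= 5/736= 0.01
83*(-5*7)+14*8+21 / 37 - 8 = -103616 / 37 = -2800.43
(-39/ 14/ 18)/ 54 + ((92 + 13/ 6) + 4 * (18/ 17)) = 7587751/ 77112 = 98.40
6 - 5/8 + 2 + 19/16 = 137/16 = 8.56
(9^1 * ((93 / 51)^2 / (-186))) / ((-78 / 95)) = 2945 / 15028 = 0.20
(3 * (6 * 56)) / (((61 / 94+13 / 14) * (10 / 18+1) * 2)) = 35532 / 173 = 205.39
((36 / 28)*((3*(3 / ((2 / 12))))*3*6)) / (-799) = -8748 / 5593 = -1.56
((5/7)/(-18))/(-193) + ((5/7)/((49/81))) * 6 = 8442065/1191582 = 7.08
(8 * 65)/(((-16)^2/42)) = 1365/16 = 85.31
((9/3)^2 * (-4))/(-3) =12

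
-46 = -46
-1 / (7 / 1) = -0.14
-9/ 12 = -3/ 4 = -0.75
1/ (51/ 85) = 5/ 3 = 1.67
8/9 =0.89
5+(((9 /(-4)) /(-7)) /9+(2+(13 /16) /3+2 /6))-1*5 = 887 /336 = 2.64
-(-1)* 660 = 660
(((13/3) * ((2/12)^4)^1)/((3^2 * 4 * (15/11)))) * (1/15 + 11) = 11869/15746400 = 0.00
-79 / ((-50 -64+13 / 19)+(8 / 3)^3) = 40527 / 48403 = 0.84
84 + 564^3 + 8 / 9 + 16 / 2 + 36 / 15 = 8073280768 / 45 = 179406239.29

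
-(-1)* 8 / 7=8 / 7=1.14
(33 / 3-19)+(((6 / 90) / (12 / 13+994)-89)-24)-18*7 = -47920457 / 194010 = -247.00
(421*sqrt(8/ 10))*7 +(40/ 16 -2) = 1/ 2 +5894*sqrt(5)/ 5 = 2636.38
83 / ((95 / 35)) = 30.58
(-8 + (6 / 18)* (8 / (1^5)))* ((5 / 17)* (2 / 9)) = -160 / 459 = -0.35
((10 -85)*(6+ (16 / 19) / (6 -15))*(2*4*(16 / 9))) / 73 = -3232000 / 37449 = -86.30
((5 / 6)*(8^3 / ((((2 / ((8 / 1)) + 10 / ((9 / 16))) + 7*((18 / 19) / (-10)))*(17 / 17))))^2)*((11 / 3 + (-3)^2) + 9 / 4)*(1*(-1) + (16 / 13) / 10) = -434497742438400 / 45848604997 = -9476.79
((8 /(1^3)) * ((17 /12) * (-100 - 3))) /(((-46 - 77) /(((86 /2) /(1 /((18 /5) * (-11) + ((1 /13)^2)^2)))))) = -851574822778 /52695045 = -16160.43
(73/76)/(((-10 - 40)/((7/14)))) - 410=-410.01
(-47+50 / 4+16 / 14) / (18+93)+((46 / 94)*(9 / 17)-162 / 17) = -9.57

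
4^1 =4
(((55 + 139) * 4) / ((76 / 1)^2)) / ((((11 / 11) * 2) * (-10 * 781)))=-97 / 11277640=-0.00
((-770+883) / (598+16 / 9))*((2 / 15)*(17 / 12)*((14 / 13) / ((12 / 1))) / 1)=13447 / 4210440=0.00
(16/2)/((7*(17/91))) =104/17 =6.12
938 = 938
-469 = -469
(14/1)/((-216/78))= -91/18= -5.06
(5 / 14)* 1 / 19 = 5 / 266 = 0.02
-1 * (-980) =980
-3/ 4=-0.75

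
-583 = -583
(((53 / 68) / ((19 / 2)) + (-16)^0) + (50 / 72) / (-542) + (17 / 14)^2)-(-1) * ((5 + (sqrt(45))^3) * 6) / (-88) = 7522079627 / 3396980664-405 * sqrt(5) / 44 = -18.37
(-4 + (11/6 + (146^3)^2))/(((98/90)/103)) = 12826224253245405/14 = 916158875231814.64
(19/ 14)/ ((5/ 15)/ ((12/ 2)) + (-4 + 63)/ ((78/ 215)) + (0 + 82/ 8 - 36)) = 4446/ 448595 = 0.01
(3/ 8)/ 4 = 0.09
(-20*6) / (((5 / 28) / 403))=-270816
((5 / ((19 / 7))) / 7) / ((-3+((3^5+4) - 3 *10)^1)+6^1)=1 / 836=0.00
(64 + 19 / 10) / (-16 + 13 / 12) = -3954 / 895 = -4.42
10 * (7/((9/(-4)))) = -280/9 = -31.11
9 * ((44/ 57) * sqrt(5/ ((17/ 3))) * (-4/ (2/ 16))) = -4224 * sqrt(255)/ 323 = -208.83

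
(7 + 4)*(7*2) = 154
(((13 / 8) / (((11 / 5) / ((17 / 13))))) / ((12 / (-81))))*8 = -52.16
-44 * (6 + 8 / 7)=-2200 / 7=-314.29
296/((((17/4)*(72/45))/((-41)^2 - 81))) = 1184000/17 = 69647.06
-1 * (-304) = 304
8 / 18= 4 / 9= 0.44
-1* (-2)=2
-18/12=-3/2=-1.50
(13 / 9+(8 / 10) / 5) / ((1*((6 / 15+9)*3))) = 361 / 6345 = 0.06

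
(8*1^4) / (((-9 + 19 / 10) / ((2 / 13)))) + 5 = 4455 / 923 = 4.83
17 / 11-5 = -38 / 11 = -3.45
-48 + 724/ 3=580/ 3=193.33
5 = 5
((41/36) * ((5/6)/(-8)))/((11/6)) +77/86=113153/136224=0.83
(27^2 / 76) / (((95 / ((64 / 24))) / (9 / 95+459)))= 21196404 / 171475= 123.61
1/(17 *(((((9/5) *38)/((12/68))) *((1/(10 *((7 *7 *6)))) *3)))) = 2450/16473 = 0.15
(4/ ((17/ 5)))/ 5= 4/ 17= 0.24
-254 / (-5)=254 / 5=50.80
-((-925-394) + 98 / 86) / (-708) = -14167 / 7611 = -1.86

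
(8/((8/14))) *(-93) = -1302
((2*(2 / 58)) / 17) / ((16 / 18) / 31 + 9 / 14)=7812 / 1293139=0.01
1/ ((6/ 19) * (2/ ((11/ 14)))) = 209/ 168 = 1.24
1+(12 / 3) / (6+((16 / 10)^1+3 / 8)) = 479 / 319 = 1.50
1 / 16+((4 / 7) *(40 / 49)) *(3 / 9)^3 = 11821 / 148176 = 0.08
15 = 15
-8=-8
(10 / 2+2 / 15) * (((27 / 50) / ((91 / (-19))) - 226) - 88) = -15721343 / 9750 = -1612.45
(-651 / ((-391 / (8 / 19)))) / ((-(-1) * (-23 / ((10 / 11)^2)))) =-520800 / 20674907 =-0.03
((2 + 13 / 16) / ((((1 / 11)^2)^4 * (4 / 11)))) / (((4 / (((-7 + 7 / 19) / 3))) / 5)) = -4581127812.49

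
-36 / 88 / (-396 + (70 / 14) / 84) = 378 / 365849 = 0.00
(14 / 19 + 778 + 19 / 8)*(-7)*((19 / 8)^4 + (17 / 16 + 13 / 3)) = -203469.78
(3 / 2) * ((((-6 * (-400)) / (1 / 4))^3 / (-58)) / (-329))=663552000000 / 9541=69547426.89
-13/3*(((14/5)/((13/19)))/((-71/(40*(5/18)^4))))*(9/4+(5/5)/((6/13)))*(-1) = -4405625/16769916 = -0.26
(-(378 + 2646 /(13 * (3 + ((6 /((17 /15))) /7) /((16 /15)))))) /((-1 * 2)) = 3311721 /15301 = 216.44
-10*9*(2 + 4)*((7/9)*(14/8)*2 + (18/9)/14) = -1547.14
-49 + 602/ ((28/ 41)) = 1665/ 2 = 832.50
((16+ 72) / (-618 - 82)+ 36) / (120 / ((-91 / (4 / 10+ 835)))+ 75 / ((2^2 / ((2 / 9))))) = -489684 / 14980325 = -0.03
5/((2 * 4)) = 5/8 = 0.62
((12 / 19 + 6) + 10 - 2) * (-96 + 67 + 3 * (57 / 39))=-88960 / 247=-360.16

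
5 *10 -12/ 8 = 97/ 2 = 48.50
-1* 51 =-51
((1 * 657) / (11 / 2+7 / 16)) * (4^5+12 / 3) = 10806336 / 95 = 113750.91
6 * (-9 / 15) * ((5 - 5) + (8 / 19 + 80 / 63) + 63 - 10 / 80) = -618283 / 2660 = -232.44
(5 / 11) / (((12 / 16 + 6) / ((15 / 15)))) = 20 / 297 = 0.07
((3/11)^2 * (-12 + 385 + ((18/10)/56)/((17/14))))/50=0.55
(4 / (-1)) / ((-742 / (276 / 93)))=184 / 11501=0.02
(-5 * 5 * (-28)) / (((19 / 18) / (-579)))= -7295400 / 19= -383968.42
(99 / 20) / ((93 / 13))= 429 / 620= 0.69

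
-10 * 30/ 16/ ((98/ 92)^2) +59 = 101984/ 2401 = 42.48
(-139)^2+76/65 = 1255941/65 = 19322.17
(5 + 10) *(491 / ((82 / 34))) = 125205 / 41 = 3053.78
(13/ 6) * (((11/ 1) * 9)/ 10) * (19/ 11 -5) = -70.20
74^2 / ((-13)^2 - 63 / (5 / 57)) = -13690 / 1373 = -9.97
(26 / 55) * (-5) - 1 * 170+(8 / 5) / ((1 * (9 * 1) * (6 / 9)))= -28396 / 165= -172.10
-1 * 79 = -79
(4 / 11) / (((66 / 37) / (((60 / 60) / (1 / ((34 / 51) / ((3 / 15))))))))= 740 / 1089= 0.68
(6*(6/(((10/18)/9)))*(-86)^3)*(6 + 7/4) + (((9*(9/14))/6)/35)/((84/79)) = -78885771736761/27440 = -2874845908.77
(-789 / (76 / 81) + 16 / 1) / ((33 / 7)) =-438851 / 2508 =-174.98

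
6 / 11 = 0.55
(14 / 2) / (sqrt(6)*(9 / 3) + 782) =0.01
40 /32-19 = -71 /4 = -17.75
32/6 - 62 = -170/3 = -56.67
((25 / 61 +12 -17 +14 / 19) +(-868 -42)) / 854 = -75654 / 70699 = -1.07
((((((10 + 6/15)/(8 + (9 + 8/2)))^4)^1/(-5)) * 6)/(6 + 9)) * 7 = -14623232/434109375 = -0.03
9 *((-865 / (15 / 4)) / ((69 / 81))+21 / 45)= -279777 / 115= -2432.84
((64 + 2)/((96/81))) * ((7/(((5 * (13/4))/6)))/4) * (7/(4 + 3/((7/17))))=916839/41080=22.32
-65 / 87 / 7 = -65 / 609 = -0.11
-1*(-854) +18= 872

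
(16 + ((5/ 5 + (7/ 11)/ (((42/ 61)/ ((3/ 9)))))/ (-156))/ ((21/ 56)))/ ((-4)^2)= 185069/ 185328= 1.00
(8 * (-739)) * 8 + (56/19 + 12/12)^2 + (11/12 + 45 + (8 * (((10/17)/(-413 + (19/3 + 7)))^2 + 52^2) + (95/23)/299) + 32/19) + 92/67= -21228963325634389476439/829274829991911732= -25599.43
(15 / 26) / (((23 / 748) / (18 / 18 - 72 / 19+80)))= 8229870 / 5681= 1448.67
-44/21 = -2.10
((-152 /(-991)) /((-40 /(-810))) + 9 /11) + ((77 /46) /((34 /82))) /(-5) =132843613 /42622910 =3.12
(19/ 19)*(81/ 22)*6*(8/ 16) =243/ 22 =11.05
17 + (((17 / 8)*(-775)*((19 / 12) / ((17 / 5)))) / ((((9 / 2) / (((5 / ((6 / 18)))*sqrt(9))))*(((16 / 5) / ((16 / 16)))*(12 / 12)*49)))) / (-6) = 5679089 / 225792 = 25.15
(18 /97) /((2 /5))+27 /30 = 1323 /970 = 1.36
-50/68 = -25/34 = -0.74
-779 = -779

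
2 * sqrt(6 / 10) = 2 * sqrt(15) / 5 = 1.55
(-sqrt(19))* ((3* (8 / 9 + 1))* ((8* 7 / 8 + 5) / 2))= -34* sqrt(19)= -148.20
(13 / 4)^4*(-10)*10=-714025 / 64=-11156.64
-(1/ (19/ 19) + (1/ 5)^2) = -26/ 25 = -1.04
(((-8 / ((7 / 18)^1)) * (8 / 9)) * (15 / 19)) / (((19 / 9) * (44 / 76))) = -17280 / 1463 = -11.81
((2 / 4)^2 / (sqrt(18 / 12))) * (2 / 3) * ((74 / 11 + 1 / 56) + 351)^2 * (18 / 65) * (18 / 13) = 437070398769 * sqrt(6) / 160320160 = 6677.88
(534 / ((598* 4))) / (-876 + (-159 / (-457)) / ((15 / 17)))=-610095 / 2392907764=-0.00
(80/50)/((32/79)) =79/20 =3.95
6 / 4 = 3 / 2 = 1.50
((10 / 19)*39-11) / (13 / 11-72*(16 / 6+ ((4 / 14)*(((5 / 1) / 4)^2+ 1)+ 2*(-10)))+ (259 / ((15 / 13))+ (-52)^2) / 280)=8362200 / 1059439943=0.01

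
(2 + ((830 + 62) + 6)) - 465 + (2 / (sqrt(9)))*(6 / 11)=4789 / 11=435.36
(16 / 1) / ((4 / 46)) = 184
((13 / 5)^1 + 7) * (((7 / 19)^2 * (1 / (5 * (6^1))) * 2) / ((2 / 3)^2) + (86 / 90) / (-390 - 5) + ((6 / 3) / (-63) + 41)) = 9818636468 / 24954125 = 393.47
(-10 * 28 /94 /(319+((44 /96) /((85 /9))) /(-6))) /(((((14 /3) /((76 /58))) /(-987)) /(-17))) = -553492800 /12581041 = -43.99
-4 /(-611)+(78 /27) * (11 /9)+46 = 2451656 /49491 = 49.54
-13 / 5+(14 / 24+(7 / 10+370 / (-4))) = -5629 / 60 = -93.82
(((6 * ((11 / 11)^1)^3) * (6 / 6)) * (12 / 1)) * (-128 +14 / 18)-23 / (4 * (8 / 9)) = -293327 / 32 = -9166.47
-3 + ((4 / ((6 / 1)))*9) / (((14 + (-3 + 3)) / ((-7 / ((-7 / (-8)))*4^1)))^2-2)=-2925 / 463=-6.32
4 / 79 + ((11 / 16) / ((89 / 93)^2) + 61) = 618763709 / 10012144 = 61.80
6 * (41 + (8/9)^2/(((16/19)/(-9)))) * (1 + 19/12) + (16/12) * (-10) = 8843/18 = 491.28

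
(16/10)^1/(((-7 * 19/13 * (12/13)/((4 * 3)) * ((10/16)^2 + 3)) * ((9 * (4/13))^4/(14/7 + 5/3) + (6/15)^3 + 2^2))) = -169903676800/5696114236337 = -0.03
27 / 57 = 9 / 19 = 0.47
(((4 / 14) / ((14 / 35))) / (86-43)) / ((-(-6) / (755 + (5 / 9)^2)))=21850 / 10449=2.09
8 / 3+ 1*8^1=32 / 3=10.67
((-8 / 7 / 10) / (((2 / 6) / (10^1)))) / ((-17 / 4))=96 / 119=0.81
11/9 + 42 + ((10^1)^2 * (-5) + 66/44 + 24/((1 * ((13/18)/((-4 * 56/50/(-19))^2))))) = -23939417231/52796250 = -453.43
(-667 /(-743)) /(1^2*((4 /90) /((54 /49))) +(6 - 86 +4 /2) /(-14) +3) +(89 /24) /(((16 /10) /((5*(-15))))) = -605054421185 /3482851136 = -173.72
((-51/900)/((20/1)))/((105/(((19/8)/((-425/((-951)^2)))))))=1909291/14000000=0.14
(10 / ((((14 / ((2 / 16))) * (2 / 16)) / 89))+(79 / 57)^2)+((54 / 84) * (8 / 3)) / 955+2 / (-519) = 246078685994 / 3757484745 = 65.49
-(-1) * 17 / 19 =17 / 19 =0.89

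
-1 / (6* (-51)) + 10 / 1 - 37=-8261 / 306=-27.00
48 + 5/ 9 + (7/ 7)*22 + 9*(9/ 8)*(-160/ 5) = -2281/ 9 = -253.44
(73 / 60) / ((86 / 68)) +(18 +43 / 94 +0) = 588701 / 30315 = 19.42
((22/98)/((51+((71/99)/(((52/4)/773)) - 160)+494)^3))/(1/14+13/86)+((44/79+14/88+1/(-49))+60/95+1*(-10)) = -78376452129642833353398359/9037066067697541419183176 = -8.67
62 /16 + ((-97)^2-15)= 75183 /8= 9397.88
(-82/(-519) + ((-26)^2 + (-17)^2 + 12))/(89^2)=507145/4110999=0.12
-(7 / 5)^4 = -2401 / 625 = -3.84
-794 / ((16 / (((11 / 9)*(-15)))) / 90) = 81881.25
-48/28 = -12/7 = -1.71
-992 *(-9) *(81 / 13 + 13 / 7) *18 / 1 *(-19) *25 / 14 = -28091059200 / 637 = -44098994.03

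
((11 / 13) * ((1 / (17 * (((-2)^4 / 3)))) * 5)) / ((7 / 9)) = 0.06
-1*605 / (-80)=121 / 16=7.56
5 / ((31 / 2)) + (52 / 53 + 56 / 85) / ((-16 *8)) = 1384343 / 4468960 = 0.31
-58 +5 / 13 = -749 / 13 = -57.62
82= 82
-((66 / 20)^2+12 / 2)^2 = -2852721 / 10000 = -285.27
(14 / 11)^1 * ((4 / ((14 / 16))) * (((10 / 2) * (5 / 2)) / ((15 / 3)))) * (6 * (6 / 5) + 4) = 1792 / 11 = 162.91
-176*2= -352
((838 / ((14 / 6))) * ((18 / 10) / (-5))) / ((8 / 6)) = -96.97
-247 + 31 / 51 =-12566 / 51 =-246.39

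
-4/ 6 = -2/ 3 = -0.67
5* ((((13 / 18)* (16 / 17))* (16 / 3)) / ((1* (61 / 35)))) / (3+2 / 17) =291200 / 87291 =3.34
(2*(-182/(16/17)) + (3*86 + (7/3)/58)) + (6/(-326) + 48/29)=-7208089/56724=-127.07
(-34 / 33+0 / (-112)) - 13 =-463 / 33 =-14.03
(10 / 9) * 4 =40 / 9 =4.44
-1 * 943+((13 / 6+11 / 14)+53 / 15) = -32778 / 35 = -936.51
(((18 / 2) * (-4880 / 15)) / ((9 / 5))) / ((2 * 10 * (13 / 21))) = -1708 / 13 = -131.38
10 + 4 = 14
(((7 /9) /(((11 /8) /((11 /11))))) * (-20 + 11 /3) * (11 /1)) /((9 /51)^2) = -793016 /243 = -3263.44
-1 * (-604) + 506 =1110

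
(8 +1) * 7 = 63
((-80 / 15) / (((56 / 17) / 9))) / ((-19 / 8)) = 816 / 133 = 6.14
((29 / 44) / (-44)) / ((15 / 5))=-29 / 5808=-0.00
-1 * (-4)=4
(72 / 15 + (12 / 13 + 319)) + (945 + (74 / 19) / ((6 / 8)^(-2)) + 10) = 12665309 / 9880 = 1281.91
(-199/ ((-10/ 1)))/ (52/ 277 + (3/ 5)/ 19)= 90.74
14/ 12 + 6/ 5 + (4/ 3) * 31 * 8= 9991/ 30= 333.03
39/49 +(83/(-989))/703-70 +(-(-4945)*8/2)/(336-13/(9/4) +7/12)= -3818106469136/405716800447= -9.41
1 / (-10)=-1 / 10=-0.10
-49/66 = -0.74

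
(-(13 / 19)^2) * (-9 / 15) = 507 / 1805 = 0.28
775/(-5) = -155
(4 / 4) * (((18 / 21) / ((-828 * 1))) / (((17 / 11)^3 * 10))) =-0.00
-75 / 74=-1.01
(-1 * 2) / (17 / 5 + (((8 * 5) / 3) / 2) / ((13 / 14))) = -390 / 2063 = -0.19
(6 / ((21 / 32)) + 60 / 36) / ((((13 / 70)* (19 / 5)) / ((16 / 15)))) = 36320 / 2223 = 16.34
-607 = -607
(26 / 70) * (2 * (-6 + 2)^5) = -26624 / 35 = -760.69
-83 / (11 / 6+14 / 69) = -11454 / 281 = -40.76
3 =3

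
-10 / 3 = -3.33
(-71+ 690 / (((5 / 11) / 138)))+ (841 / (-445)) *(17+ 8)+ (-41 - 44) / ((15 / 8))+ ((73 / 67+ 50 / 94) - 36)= 175964145362 / 840783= 209286.04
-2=-2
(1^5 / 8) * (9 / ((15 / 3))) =9 / 40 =0.22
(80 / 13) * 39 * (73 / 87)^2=426320 / 2523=168.97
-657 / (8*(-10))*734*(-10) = -241119 / 4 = -60279.75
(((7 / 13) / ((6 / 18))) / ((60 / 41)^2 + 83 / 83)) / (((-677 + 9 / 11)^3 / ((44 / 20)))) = -516841941 / 141253118992689080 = -0.00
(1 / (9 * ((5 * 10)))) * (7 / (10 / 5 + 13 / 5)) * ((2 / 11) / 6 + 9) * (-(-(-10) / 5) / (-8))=0.01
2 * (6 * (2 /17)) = 24 /17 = 1.41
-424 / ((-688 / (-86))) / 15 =-53 / 15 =-3.53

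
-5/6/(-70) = 1/84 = 0.01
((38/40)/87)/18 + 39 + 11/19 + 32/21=171218527/4165560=41.10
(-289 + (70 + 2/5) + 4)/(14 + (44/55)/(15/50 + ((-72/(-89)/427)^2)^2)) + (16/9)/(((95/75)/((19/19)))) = -340991949121464738606283/29722572224288750008650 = -11.47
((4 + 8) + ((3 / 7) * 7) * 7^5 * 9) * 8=3630408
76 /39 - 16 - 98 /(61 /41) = -190130 /2379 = -79.92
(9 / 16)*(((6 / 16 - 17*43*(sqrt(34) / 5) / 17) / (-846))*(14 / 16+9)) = -237 / 96256+3397*sqrt(34) / 60160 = 0.33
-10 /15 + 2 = 4 /3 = 1.33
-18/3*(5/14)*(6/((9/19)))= -190/7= -27.14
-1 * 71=-71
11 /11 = 1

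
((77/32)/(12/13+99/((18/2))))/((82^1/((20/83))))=1001/1687888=0.00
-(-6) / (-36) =-1 / 6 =-0.17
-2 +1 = -1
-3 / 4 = -0.75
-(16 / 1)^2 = -256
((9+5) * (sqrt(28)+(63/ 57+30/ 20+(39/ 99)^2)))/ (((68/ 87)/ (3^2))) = 69567897/ 156332+5481 * sqrt(7)/ 17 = 1298.02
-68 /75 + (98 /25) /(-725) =-49594 /54375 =-0.91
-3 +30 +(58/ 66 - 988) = -31684/ 33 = -960.12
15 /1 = 15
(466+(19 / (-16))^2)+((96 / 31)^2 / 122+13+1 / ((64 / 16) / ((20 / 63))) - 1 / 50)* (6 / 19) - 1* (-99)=85409591482387 / 149694585600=570.56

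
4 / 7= 0.57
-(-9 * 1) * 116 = 1044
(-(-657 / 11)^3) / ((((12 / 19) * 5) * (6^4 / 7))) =155217783 / 425920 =364.43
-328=-328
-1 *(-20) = 20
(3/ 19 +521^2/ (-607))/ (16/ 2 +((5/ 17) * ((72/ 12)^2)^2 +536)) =-43822243/ 90695512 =-0.48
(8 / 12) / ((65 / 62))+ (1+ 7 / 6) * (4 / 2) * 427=120313 / 65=1850.97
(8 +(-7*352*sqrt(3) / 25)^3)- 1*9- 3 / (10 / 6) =-44879020032*sqrt(3) / 15625- 14 / 5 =-4974898.34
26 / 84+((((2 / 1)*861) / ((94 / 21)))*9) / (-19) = -6823009 / 37506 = -181.92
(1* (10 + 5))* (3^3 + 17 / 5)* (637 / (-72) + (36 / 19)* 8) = 8633 / 3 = 2877.67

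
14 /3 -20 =-46 /3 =-15.33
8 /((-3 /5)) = -40 /3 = -13.33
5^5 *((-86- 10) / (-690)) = 10000 / 23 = 434.78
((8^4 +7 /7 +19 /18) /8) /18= 73765 /2592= 28.46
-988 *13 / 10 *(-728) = 4675216 / 5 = 935043.20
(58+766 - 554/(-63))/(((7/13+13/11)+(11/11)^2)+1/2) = 15005276/58023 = 258.61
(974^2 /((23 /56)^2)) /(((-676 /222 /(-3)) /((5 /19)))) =2476727406720 /1698619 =1458082.95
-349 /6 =-58.17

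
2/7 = 0.29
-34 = -34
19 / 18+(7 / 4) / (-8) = 241 / 288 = 0.84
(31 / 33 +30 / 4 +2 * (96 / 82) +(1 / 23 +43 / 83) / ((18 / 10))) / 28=171908491 / 433923336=0.40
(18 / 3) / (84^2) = 1 / 1176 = 0.00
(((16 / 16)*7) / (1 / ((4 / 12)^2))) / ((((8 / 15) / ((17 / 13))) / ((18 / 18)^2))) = 595 / 312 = 1.91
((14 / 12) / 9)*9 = 1.17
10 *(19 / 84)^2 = 1805 / 3528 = 0.51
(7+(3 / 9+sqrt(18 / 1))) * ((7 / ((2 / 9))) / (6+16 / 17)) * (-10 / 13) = -40.41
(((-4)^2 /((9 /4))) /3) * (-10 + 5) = -11.85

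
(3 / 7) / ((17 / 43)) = 129 / 119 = 1.08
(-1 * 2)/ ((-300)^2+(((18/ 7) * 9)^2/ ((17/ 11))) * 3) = -833/ 37918026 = -0.00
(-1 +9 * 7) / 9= 62 / 9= 6.89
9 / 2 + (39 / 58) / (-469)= 61185 / 13601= 4.50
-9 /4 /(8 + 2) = -0.22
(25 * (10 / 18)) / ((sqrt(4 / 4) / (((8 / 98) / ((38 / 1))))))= 250 / 8379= 0.03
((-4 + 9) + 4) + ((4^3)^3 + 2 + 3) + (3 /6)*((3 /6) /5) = 5243161 /20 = 262158.05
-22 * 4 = -88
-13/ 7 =-1.86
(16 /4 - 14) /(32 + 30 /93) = -155 /501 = -0.31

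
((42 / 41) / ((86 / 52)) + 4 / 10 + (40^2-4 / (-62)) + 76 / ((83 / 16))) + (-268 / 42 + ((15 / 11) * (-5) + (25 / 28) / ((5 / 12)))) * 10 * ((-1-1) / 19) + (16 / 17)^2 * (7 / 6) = 15615899533795676 / 9589683452965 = 1628.41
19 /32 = 0.59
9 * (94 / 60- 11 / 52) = 3171 / 260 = 12.20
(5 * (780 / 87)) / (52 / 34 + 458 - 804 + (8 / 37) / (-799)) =-9607975 / 73831042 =-0.13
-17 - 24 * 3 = -89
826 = 826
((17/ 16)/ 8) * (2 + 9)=187/ 128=1.46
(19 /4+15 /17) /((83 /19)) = 7277 /5644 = 1.29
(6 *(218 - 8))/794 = 630/397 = 1.59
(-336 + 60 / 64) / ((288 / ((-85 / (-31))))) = -151895 / 47616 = -3.19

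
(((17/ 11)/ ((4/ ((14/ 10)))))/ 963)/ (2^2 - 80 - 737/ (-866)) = -7361/ 984831210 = -0.00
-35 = -35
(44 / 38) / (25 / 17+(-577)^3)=-187 / 31024155092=-0.00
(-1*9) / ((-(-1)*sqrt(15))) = -3*sqrt(15) / 5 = -2.32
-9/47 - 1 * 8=-385/47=-8.19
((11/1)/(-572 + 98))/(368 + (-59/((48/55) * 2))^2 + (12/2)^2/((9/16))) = -16896/1146395623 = -0.00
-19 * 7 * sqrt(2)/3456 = -133 * sqrt(2)/3456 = -0.05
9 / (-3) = -3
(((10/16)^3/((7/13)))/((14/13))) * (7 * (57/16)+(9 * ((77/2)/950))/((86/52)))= 10.59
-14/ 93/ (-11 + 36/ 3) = -14/ 93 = -0.15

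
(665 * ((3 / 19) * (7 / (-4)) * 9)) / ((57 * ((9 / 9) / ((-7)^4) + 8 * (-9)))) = 5294205 / 13138196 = 0.40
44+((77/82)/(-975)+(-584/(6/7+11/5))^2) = 33442872730627/915347550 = 36535.71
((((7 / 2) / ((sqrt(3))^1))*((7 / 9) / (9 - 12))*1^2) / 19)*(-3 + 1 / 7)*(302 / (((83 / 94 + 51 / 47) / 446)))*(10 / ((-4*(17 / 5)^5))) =-1384802125000*sqrt(3) / 80850917151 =-29.67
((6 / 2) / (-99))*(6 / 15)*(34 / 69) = -68 / 11385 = -0.01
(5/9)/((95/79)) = 79/171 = 0.46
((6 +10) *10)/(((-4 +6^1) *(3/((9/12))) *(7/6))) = 120/7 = 17.14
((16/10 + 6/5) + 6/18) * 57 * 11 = 9823/5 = 1964.60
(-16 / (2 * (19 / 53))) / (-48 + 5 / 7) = 2968 / 6289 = 0.47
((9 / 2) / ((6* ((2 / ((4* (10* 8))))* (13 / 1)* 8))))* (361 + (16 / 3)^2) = 17525 / 39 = 449.36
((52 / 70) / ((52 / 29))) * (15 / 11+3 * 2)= 2349 / 770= 3.05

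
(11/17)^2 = 121/289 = 0.42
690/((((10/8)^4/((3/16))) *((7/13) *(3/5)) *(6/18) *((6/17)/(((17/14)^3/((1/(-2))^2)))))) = 599346696/60025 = 9984.95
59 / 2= 29.50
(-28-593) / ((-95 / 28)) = 17388 / 95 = 183.03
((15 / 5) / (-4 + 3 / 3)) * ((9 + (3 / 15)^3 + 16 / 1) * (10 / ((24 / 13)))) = -6773 / 50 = -135.46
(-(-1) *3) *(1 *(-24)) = -72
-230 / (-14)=115 / 7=16.43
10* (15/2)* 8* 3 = 1800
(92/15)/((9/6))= 184/45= 4.09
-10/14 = -5/7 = -0.71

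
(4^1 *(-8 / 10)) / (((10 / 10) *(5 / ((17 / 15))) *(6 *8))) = -17 / 1125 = -0.02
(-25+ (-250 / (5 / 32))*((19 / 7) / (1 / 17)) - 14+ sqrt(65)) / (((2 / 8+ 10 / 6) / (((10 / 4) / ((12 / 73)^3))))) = -1005750936205 / 46368+ 1945085*sqrt(65) / 6624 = -21688258.36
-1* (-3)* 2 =6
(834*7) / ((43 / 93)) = 542934 / 43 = 12626.37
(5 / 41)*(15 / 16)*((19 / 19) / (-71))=-75 / 46576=-0.00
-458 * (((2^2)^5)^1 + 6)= -471740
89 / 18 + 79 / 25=3647 / 450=8.10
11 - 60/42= 67/7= 9.57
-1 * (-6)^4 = -1296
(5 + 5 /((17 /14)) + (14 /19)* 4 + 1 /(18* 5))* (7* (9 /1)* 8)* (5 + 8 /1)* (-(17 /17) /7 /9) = -18254756 /14535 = -1255.92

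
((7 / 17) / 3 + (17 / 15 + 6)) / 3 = 206 / 85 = 2.42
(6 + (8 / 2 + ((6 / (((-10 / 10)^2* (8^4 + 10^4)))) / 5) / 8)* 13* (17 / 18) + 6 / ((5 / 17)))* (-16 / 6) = -383186327 / 1902960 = -201.36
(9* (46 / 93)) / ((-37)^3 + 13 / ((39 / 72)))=-138 / 1569499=-0.00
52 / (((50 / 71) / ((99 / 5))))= 182754 / 125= 1462.03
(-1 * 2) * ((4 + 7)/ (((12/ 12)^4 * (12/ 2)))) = -11/ 3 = -3.67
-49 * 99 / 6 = -1617 / 2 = -808.50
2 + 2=4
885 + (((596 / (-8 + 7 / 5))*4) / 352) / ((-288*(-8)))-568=530246423 / 1672704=317.00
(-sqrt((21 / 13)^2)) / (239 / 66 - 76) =1386 / 62101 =0.02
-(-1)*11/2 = 11/2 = 5.50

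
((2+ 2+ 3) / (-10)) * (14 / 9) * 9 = -49 / 5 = -9.80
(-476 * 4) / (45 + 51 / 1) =-119 / 6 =-19.83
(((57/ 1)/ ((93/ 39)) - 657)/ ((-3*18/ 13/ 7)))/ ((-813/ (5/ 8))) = -1488305/ 1814616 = -0.82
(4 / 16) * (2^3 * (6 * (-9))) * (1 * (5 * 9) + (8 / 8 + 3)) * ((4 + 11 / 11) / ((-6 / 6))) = 26460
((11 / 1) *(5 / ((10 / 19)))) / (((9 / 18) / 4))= 836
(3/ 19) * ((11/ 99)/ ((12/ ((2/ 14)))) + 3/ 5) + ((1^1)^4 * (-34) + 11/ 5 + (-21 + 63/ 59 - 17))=-96947381/ 1412460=-68.64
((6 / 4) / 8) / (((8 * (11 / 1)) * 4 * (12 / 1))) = 1 / 22528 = 0.00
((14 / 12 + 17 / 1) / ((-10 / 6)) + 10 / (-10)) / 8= -119 / 80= -1.49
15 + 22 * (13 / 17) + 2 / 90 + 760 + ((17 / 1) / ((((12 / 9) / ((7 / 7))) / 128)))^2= 2038125122 / 765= 2664215.85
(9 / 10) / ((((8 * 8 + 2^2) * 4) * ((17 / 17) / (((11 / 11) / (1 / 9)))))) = 81 / 2720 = 0.03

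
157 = 157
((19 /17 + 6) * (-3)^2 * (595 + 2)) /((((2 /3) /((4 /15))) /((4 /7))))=5201064 /595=8741.28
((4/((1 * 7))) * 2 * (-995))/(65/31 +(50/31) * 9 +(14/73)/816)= -7349499840/107372839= -68.45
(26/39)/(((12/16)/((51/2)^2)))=578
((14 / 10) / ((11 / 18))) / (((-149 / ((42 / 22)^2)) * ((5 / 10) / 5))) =-111132 / 198319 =-0.56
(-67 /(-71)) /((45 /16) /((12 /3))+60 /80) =4288 /6603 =0.65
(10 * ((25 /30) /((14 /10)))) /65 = 25 /273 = 0.09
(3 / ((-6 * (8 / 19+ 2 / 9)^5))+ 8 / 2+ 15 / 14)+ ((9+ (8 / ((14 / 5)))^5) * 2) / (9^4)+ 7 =26968886769960848323 / 3551842170815400000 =7.59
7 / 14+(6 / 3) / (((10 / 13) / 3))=83 / 10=8.30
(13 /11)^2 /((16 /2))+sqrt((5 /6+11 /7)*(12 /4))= 2.86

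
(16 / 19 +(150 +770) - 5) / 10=17401 / 190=91.58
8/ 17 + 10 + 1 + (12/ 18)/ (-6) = 1738/ 153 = 11.36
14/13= 1.08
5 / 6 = 0.83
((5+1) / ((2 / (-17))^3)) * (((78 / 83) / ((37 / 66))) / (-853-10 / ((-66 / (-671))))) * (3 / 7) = 170721837 / 61567408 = 2.77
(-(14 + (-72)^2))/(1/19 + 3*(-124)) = 98762/7067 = 13.98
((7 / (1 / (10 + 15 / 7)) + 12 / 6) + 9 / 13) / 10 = 114 / 13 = 8.77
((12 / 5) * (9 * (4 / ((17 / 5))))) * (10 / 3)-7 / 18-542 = -140051 / 306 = -457.68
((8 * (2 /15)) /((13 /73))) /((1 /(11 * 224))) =2877952 /195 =14758.73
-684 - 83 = -767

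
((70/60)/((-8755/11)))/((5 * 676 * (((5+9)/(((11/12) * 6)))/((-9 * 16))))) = 363/14795950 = 0.00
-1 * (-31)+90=121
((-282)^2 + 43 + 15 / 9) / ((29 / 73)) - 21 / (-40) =697023347 / 3480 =200294.07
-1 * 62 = -62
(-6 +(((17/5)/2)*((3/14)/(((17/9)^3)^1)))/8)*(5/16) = -1939893/1035776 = -1.87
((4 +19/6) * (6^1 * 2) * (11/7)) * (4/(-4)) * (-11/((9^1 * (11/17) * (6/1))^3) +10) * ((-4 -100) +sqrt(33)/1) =213008657186/1515591 -8192640661 * sqrt(33)/6062364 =132781.78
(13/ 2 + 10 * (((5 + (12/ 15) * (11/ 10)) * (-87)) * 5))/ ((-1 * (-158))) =-51143/ 316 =-161.84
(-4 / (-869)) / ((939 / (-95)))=-380 / 815991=-0.00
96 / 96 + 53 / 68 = 121 / 68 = 1.78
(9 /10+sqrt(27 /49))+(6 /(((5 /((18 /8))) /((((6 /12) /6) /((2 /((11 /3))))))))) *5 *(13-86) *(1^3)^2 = -148.92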